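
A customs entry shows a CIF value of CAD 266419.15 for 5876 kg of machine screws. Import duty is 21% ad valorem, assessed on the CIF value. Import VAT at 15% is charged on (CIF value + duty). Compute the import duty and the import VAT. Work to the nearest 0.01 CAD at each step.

Import duty: CAD 55948.02; import VAT: CAD 48355.08

Import duty = 266419.15 × 21% = 55948.02
VAT base = CIF + duty = 266419.15 + 55948.02 = 322367.17
Import VAT = 322367.17 × 15% = 48355.08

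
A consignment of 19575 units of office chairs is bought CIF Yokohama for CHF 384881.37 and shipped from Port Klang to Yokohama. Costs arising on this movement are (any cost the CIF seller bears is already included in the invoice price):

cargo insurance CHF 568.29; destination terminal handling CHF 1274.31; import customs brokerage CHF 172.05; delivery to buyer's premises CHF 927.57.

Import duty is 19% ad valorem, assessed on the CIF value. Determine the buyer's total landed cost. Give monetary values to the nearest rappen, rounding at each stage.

CIF: the seller pays costs through ocean freight and marine insurance to the destination port.
Already in the invoice (seller's account under CIF): insurance — exclude.
The CIF price already equals the CIF value: 384881.37
Import duty = 384881.37 × 19% = 73127.46
Buyer bears: destination terminal 1274.31 + brokerage 172.05 + delivery 927.57 + duty 73127.46 = 75501.39
Landed cost = invoice 384881.37 + 75501.39 = 460382.76

Total landed cost: CHF 460382.76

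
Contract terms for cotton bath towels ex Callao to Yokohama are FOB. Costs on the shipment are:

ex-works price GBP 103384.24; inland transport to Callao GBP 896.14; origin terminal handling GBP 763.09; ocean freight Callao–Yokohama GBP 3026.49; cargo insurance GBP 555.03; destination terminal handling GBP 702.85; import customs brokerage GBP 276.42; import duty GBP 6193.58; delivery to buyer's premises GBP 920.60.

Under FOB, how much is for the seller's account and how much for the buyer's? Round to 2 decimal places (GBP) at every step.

FOB: the seller bears costs until goods are on board at the origin port; the buyer bears freight, insurance and all costs thereafter.
Seller's account: goods 103384.24 + inland to port 896.14 + origin terminal 763.09 = 105043.47
Buyer's account: freight 3026.49 + insurance 555.03 + destination terminal 702.85 + brokerage 276.42 + duty 6193.58 + delivery 920.60 = 11674.97

Seller: GBP 105043.47; buyer: GBP 11674.97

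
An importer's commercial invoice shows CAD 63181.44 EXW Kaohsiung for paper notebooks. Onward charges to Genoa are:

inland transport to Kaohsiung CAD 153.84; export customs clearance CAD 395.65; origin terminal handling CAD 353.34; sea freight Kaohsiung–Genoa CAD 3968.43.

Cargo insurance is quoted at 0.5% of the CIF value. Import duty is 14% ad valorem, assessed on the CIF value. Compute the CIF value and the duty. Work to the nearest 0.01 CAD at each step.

CIF value: CAD 68394.67; import duty: CAD 9575.25

Let C be the CIF value. C = EXW price + pre-shipment costs + freight + 0.5% × C
C − 0.5% × C = 63181.44 + 153.84 + 395.65 + 353.34 + 3968.43
0.995 × C = 68052.70
C = 68052.70 / 0.995 = 68394.67
Insurance premium = 0.5% × 68394.67 = 341.97
Import duty = 68394.67 × 14% = 9575.25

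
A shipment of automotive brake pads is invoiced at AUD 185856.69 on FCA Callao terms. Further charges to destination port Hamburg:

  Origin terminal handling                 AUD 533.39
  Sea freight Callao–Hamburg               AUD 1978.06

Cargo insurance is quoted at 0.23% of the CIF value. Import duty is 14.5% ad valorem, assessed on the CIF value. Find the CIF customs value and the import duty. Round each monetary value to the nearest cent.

Let C be the CIF value. C = FCA price + pre-shipment costs + freight + 0.23% × C
C − 0.23% × C = 185856.69 + 533.39 + 1978.06
0.9977 × C = 188368.14
C = 188368.14 / 0.9977 = 188802.39
Insurance premium = 0.23% × 188802.39 = 434.25
Import duty = 188802.39 × 14.5% = 27376.35

CIF value: AUD 188802.39; import duty: AUD 27376.35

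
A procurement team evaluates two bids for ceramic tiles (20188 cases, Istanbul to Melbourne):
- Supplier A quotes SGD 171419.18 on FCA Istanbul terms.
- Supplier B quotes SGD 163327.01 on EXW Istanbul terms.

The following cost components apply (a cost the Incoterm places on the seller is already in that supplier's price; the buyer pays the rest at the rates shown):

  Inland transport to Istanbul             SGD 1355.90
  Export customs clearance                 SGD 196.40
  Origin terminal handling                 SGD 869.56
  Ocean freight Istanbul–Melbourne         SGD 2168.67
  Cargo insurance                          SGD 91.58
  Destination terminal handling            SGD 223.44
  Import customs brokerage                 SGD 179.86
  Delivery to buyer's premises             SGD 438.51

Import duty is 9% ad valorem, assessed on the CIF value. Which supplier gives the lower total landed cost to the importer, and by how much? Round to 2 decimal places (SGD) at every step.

Supplier B is cheaper by SGD 7128.46

Supplier A (FCA):
CIF value = FCA price + origin terminal + freight + insurance = 171419.18 + 869.56 + 2168.67 + 91.58 = 174548.99
Import duty = 174548.99 × 9% = 15709.41
Buyer bears (A): 869.56 + 2168.67 + 91.58 + 223.44 + 179.86 + 438.51 = 3971.62
Landed cost (A) = invoice 171419.18 + 3971.62 + duty 15709.41 = 191100.21
Supplier B (EXW):
CIF value = EXW price + inland to port + export clearance + origin terminal + freight + insurance = 163327.01 + 1355.90 + 196.40 + 869.56 + 2168.67 + 91.58 = 168009.12
Import duty = 168009.12 × 9% = 15120.82
Buyer bears (B): 1355.90 + 196.40 + 869.56 + 2168.67 + 91.58 + 223.44 + 179.86 + 438.51 = 5523.92
Landed cost (B) = invoice 163327.01 + 5523.92 + duty 15120.82 = 183971.75
Difference = |191100.21 − 183971.75| = 7128.46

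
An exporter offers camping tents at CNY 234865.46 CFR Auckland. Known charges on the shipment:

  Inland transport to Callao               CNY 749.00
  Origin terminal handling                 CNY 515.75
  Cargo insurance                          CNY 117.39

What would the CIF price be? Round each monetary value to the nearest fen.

CIF price: CNY 234982.85

Not relevant to the conversion: inland to port, origin terminal — on the seller under both CFR and CIF; already in the CFR price and stays in the CIF price.
From CFR to CIF, the seller additionally bears: insurance.
CIF price = 234865.46 + 117.39 = 234982.85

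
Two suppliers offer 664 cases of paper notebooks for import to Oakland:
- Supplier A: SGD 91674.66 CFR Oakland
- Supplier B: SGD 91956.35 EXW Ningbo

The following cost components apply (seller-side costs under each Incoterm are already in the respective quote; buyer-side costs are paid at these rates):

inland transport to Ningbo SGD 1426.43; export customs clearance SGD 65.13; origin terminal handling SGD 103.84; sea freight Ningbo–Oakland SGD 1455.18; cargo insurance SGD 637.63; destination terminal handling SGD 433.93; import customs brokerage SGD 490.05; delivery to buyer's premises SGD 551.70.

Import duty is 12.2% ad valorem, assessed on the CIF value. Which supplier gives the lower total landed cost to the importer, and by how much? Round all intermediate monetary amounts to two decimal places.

Supplier A (CFR):
CIF value = CFR price + insurance = 91674.66 + 637.63 = 92312.29
Import duty = 92312.29 × 12.2% = 11262.10
Buyer bears (A): 637.63 + 433.93 + 490.05 + 551.70 = 2113.31
Landed cost (A) = invoice 91674.66 + 2113.31 + duty 11262.10 = 105050.07
Supplier B (EXW):
CIF value = EXW price + inland to port + export clearance + origin terminal + freight + insurance = 91956.35 + 1426.43 + 65.13 + 103.84 + 1455.18 + 637.63 = 95644.56
Import duty = 95644.56 × 12.2% = 11668.64
Buyer bears (B): 1426.43 + 65.13 + 103.84 + 1455.18 + 637.63 + 433.93 + 490.05 + 551.70 = 5163.89
Landed cost (B) = invoice 91956.35 + 5163.89 + duty 11668.64 = 108788.88
Difference = |105050.07 − 108788.88| = 3738.81

Supplier A is cheaper by SGD 3738.81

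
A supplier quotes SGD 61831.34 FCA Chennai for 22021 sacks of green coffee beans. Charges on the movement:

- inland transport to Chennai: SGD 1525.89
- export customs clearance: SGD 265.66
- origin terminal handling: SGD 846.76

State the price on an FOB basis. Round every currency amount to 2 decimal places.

FOB price: SGD 62678.10

Not relevant to the conversion: inland to port, export clearance — on the seller under both FCA and FOB; already in the FCA price and stays in the FOB price.
From FCA to FOB, the seller additionally bears: origin terminal.
FOB price = 61831.34 + 846.76 = 62678.10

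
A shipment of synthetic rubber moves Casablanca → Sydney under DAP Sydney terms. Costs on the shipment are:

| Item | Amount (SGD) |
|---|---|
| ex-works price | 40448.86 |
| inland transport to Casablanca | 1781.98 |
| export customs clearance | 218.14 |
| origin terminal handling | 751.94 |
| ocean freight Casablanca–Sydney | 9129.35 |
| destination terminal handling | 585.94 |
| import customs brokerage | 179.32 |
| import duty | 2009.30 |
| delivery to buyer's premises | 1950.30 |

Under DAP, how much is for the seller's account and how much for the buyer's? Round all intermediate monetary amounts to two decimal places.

DAP: the seller bears all costs to the named destination except import duty and clearance.
Seller's account: goods 40448.86 + inland to port 1781.98 + export clearance 218.14 + origin terminal 751.94 + freight 9129.35 + destination terminal 585.94 + delivery 1950.30 = 54866.51
Buyer's account: brokerage 179.32 + duty 2009.30 = 2188.62

Seller: SGD 54866.51; buyer: SGD 2188.62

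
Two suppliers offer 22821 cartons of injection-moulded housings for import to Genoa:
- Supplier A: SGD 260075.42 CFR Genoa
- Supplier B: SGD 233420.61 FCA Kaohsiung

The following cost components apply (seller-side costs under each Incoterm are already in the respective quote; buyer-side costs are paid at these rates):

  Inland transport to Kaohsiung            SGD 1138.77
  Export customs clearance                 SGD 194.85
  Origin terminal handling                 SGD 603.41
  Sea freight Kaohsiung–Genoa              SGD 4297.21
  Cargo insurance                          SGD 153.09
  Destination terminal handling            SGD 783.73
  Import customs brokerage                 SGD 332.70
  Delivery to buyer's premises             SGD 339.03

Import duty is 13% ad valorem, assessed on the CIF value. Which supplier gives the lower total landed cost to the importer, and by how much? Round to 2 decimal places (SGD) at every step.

Supplier B is cheaper by SGD 24582.24

Supplier A (CFR):
CIF value = CFR price + insurance = 260075.42 + 153.09 = 260228.51
Import duty = 260228.51 × 13% = 33829.71
Buyer bears (A): 153.09 + 783.73 + 332.70 + 339.03 = 1608.55
Landed cost (A) = invoice 260075.42 + 1608.55 + duty 33829.71 = 295513.68
Supplier B (FCA):
CIF value = FCA price + origin terminal + freight + insurance = 233420.61 + 603.41 + 4297.21 + 153.09 = 238474.32
Import duty = 238474.32 × 13% = 31001.66
Buyer bears (B): 603.41 + 4297.21 + 153.09 + 783.73 + 332.70 + 339.03 = 6509.17
Landed cost (B) = invoice 233420.61 + 6509.17 + duty 31001.66 = 270931.44
Difference = |295513.68 − 270931.44| = 24582.24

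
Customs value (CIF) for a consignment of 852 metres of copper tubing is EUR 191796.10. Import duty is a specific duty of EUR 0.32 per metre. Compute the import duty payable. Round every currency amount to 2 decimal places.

Import duty = 852 × 0.32 = 272.64

Import duty: EUR 272.64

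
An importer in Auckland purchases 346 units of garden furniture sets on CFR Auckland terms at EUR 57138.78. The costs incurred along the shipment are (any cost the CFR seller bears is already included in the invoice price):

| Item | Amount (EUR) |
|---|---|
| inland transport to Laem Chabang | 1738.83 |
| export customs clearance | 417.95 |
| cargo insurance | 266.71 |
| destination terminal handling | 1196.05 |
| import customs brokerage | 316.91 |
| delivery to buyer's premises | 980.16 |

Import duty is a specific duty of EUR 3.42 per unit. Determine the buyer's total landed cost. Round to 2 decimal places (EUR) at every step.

Total landed cost: EUR 61081.93

CFR: the seller pays costs through ocean freight to the destination port, but not insurance.
Already in the invoice (seller's account under CFR): inland to port, export clearance — exclude.
CIF value = CFR price + insurance = 57138.78 + 266.71 = 57405.49
Import duty = 346 × 3.42 = 1183.32
Buyer bears: insurance 266.71 + destination terminal 1196.05 + brokerage 316.91 + delivery 980.16 + duty 1183.32 = 3943.15
Landed cost = invoice 57138.78 + 3943.15 = 61081.93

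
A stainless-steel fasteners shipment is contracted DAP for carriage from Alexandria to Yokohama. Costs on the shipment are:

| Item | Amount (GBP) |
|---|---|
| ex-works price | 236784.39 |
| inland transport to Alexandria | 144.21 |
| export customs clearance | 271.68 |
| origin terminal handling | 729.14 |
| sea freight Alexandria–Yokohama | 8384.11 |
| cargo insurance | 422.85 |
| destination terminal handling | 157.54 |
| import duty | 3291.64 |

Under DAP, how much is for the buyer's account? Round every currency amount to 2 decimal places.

DAP: the seller bears all costs to the named destination except import duty and clearance.
Seller's account: goods 236784.39 + inland to port 144.21 + export clearance 271.68 + origin terminal 729.14 + freight 8384.11 + insurance 422.85 + destination terminal 157.54 = 246893.92
Buyer's account: duty 3291.64 = 3291.64

Buyer's account: GBP 3291.64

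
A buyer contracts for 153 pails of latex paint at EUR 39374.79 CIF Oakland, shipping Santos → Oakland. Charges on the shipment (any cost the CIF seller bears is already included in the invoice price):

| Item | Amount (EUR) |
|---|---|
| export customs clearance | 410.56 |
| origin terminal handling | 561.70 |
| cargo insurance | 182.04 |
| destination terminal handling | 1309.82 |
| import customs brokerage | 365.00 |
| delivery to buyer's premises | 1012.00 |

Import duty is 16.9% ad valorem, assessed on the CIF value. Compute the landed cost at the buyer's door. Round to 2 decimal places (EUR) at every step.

CIF: the seller pays costs through ocean freight and marine insurance to the destination port.
Already in the invoice (seller's account under CIF): export clearance, origin terminal, insurance — exclude.
The CIF price already equals the CIF value: 39374.79
Import duty = 39374.79 × 16.9% = 6654.34
Buyer bears: destination terminal 1309.82 + brokerage 365.00 + delivery 1012.00 + duty 6654.34 = 9341.16
Landed cost = invoice 39374.79 + 9341.16 = 48715.95

Total landed cost: EUR 48715.95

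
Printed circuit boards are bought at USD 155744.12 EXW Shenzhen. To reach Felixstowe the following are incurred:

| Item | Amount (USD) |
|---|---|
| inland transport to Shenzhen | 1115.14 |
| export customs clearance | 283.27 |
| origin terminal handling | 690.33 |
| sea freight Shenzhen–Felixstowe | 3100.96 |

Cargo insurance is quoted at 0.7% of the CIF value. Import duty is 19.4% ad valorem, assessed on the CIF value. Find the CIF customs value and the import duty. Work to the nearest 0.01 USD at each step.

Let C be the CIF value. C = EXW price + pre-shipment costs + freight + 0.7% × C
C − 0.7% × C = 155744.12 + 1115.14 + 283.27 + 690.33 + 3100.96
0.993 × C = 160933.82
C = 160933.82 / 0.993 = 162068.30
Insurance premium = 0.7% × 162068.30 = 1134.48
Import duty = 162068.30 × 19.4% = 31441.25

CIF value: USD 162068.30; import duty: USD 31441.25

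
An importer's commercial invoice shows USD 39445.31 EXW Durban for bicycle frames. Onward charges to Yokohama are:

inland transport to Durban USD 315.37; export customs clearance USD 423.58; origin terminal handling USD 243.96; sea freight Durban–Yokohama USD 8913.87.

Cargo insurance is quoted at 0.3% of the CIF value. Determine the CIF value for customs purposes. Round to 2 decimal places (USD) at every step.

Let C be the CIF value. C = EXW price + pre-shipment costs + freight + 0.3% × C
C − 0.3% × C = 39445.31 + 315.37 + 423.58 + 243.96 + 8913.87
0.997 × C = 49342.09
C = 49342.09 / 0.997 = 49490.56
Insurance premium = 0.3% × 49490.56 = 148.47

CIF value: USD 49490.56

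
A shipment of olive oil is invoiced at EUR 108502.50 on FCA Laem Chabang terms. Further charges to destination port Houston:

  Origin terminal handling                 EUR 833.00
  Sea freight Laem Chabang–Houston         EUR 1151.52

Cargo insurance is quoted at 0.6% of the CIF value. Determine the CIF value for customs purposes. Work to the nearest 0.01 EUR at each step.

Let C be the CIF value. C = FCA price + pre-shipment costs + freight + 0.6% × C
C − 0.6% × C = 108502.50 + 833.00 + 1151.52
0.994 × C = 110487.02
C = 110487.02 / 0.994 = 111153.94
Insurance premium = 0.6% × 111153.94 = 666.92

CIF value: EUR 111153.94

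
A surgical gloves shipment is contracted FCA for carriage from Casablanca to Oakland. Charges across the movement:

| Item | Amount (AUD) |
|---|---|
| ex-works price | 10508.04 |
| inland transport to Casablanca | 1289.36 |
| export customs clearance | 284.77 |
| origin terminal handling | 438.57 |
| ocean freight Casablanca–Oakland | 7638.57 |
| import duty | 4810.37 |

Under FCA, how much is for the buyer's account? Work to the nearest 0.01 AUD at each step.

Buyer's account: AUD 12887.51

FCA: the seller delivers export-cleared goods to the carrier; the buyer bears costs from that point.
Seller's account: goods 10508.04 + inland to port 1289.36 + export clearance 284.77 = 12082.17
Buyer's account: origin terminal 438.57 + freight 7638.57 + duty 4810.37 = 12887.51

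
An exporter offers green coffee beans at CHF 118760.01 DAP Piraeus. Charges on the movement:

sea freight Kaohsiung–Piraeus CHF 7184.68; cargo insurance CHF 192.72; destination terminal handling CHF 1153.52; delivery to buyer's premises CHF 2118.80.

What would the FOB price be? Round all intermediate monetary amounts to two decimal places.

From DAP to FOB, the seller no longer bears: freight, insurance, destination terminal, delivery.
FOB price = 118760.01 − 7184.68 − 192.72 − 1153.52 − 2118.80 = 108110.29

FOB price: CHF 108110.29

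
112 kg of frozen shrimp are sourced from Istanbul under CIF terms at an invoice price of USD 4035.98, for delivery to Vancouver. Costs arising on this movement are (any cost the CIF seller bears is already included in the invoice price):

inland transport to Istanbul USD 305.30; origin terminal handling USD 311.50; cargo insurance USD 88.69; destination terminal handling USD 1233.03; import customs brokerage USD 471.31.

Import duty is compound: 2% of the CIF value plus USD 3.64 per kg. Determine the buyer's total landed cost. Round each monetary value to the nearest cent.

Total landed cost: USD 6228.72

CIF: the seller pays costs through ocean freight and marine insurance to the destination port.
Already in the invoice (seller's account under CIF): inland to port, origin terminal, insurance — exclude.
The CIF price already equals the CIF value: 4035.98
Ad valorem component: 4035.98 × 2% = 80.72
Specific component: 112 × 3.64 = 407.68
Import duty = 80.72 + 407.68 = 488.40
Buyer bears: destination terminal 1233.03 + brokerage 471.31 + duty 488.40 = 2192.74
Landed cost = invoice 4035.98 + 2192.74 = 6228.72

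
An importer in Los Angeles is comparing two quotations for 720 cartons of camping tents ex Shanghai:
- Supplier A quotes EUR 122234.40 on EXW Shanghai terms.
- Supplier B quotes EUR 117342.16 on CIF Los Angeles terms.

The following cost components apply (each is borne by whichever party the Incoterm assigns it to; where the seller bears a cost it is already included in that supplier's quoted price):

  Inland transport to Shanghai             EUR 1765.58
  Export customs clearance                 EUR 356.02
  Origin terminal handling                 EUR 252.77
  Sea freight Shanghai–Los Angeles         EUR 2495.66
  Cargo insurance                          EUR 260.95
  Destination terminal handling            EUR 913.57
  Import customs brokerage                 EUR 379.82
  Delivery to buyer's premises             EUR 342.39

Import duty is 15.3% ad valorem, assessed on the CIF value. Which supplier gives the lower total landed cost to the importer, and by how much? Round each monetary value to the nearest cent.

Supplier A (EXW):
CIF value = EXW price + inland to port + export clearance + origin terminal + freight + insurance = 122234.40 + 1765.58 + 356.02 + 252.77 + 2495.66 + 260.95 = 127365.38
Import duty = 127365.38 × 15.3% = 19486.90
Buyer bears (A): 1765.58 + 356.02 + 252.77 + 2495.66 + 260.95 + 913.57 + 379.82 + 342.39 = 6766.76
Landed cost (A) = invoice 122234.40 + 6766.76 + duty 19486.90 = 148488.06
Supplier B (CIF):
The CIF price already equals the CIF value: 117342.16
Import duty = 117342.16 × 15.3% = 17953.35
Buyer bears (B): 913.57 + 379.82 + 342.39 = 1635.78
Landed cost (B) = invoice 117342.16 + 1635.78 + duty 17953.35 = 136931.29
Difference = |148488.06 − 136931.29| = 11556.77

Supplier B is cheaper by EUR 11556.77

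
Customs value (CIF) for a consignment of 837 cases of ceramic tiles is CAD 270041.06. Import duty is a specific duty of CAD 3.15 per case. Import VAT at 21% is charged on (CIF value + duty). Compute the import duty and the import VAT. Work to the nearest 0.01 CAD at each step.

Import duty = 837 × 3.15 = 2636.55
VAT base = CIF + duty = 270041.06 + 2636.55 = 272677.61
Import VAT = 272677.61 × 21% = 57262.30

Import duty: CAD 2636.55; import VAT: CAD 57262.30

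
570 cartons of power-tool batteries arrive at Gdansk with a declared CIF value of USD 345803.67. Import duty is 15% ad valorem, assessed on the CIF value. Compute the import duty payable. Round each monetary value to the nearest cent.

Import duty: USD 51870.55

Import duty = 345803.67 × 15% = 51870.55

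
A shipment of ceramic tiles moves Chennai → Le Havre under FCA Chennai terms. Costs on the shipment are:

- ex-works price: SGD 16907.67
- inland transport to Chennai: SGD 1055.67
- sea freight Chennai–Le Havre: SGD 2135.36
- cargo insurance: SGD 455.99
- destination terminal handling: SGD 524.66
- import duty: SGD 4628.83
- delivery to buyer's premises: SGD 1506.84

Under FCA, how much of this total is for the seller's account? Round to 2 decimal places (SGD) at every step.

FCA: the seller delivers export-cleared goods to the carrier; the buyer bears costs from that point.
Seller's account: goods 16907.67 + inland to port 1055.67 = 17963.34
Buyer's account: freight 2135.36 + insurance 455.99 + destination terminal 524.66 + duty 4628.83 + delivery 1506.84 = 9251.68

Seller's account: SGD 17963.34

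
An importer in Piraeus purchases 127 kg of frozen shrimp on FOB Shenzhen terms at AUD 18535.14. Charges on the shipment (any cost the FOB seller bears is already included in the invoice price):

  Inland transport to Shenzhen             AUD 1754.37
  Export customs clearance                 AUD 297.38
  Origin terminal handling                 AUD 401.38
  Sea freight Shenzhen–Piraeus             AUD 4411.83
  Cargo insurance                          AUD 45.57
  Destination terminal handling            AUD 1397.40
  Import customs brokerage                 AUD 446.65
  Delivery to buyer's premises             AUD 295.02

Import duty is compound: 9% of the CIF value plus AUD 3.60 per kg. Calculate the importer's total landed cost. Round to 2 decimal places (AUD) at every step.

Total landed cost: AUD 27658.14

FOB: the seller bears costs until goods are on board at the origin port; the buyer bears freight, insurance and all costs thereafter.
Already in the invoice (seller's account under FOB): inland to port, export clearance, origin terminal — exclude.
CIF value = FOB price + freight + insurance = 18535.14 + 4411.83 + 45.57 = 22992.54
Ad valorem component: 22992.54 × 9% = 2069.33
Specific component: 127 × 3.60 = 457.20
Import duty = 2069.33 + 457.20 = 2526.53
Buyer bears: freight 4411.83 + insurance 45.57 + destination terminal 1397.40 + brokerage 446.65 + delivery 295.02 + duty 2526.53 = 9123.00
Landed cost = invoice 18535.14 + 9123.00 = 27658.14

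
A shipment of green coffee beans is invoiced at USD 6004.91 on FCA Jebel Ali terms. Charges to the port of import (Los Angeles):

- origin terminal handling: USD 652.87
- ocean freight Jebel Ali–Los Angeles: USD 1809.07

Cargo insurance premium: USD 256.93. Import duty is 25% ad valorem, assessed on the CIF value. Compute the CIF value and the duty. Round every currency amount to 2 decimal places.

CIF value: USD 8723.78; import duty: USD 2180.95

CIF = FCA price + pre-shipment costs + freight + insurance
CIF = 6004.91 + 652.87 + 1809.07 + 256.93 = 8723.78
Import duty = 8723.78 × 25% = 2180.95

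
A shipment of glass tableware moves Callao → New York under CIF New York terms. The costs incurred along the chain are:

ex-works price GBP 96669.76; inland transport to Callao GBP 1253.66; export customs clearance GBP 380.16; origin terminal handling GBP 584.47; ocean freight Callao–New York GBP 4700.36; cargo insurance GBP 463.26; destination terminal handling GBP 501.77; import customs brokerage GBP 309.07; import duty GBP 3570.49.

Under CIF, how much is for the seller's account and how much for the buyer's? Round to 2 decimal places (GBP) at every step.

Seller: GBP 104051.67; buyer: GBP 4381.33

CIF: the seller pays costs through ocean freight and marine insurance to the destination port.
Seller's account: goods 96669.76 + inland to port 1253.66 + export clearance 380.16 + origin terminal 584.47 + freight 4700.36 + insurance 463.26 = 104051.67
Buyer's account: destination terminal 501.77 + brokerage 309.07 + duty 3570.49 = 4381.33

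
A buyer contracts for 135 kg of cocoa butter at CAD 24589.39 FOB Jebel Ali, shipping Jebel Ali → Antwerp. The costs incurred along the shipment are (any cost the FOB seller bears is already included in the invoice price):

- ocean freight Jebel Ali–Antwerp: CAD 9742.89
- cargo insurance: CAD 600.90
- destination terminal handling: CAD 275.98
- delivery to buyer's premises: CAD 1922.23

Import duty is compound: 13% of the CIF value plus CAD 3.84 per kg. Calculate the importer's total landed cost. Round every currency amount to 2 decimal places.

FOB: the seller bears costs until goods are on board at the origin port; the buyer bears freight, insurance and all costs thereafter.
CIF value = FOB price + freight + insurance = 24589.39 + 9742.89 + 600.90 = 34933.18
Ad valorem component: 34933.18 × 13% = 4541.31
Specific component: 135 × 3.84 = 518.40
Import duty = 4541.31 + 518.40 = 5059.71
Buyer bears: freight 9742.89 + insurance 600.90 + destination terminal 275.98 + delivery 1922.23 + duty 5059.71 = 17601.71
Landed cost = invoice 24589.39 + 17601.71 = 42191.10

Total landed cost: CAD 42191.10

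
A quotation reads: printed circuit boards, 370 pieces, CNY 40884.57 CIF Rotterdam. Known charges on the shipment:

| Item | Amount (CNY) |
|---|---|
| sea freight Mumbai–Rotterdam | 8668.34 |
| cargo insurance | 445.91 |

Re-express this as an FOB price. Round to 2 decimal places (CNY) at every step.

From CIF to FOB, the seller no longer bears: freight, insurance.
FOB price = 40884.57 − 8668.34 − 445.91 = 31770.32

FOB price: CNY 31770.32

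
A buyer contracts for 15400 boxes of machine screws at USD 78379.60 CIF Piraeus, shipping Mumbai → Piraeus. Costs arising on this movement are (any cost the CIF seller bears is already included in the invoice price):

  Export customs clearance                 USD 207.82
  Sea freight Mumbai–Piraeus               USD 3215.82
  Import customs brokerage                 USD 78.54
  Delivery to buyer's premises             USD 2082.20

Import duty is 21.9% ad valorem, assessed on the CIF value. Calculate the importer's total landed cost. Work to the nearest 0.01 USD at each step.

Total landed cost: USD 97705.47

CIF: the seller pays costs through ocean freight and marine insurance to the destination port.
Already in the invoice (seller's account under CIF): export clearance, freight — exclude.
The CIF price already equals the CIF value: 78379.60
Import duty = 78379.60 × 21.9% = 17165.13
Buyer bears: brokerage 78.54 + delivery 2082.20 + duty 17165.13 = 19325.87
Landed cost = invoice 78379.60 + 19325.87 = 97705.47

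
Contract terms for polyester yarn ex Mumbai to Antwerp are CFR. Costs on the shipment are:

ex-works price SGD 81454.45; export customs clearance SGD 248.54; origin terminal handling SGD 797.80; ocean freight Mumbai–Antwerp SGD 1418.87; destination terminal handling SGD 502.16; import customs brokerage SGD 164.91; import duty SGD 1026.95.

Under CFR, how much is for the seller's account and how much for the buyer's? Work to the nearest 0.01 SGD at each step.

CFR: the seller pays costs through ocean freight to the destination port, but not insurance.
Seller's account: goods 81454.45 + export clearance 248.54 + origin terminal 797.80 + freight 1418.87 = 83919.66
Buyer's account: destination terminal 502.16 + brokerage 164.91 + duty 1026.95 = 1694.02

Seller: SGD 83919.66; buyer: SGD 1694.02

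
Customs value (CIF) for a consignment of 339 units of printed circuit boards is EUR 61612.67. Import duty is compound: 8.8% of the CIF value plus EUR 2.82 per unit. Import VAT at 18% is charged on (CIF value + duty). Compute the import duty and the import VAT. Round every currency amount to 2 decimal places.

Import duty: EUR 6377.89; import VAT: EUR 12238.30

Ad valorem component: 61612.67 × 8.8% = 5421.91
Specific component: 339 × 2.82 = 955.98
Import duty = 5421.91 + 955.98 = 6377.89
VAT base = CIF + duty = 61612.67 + 6377.89 = 67990.56
Import VAT = 67990.56 × 18% = 12238.30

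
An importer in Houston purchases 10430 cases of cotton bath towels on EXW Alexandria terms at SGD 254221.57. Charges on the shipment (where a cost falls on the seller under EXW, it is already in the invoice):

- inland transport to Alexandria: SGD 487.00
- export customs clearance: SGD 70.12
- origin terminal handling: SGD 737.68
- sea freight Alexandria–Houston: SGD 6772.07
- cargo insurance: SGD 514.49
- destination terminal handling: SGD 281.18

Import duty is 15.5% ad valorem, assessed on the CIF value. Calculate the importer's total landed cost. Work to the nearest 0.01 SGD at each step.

Total landed cost: SGD 303818.56

EXW: the seller makes goods available at their premises; the buyer bears all onward costs.
CIF value = EXW price + inland to port + export clearance + origin terminal + freight + insurance = 254221.57 + 487.00 + 70.12 + 737.68 + 6772.07 + 514.49 = 262802.93
Import duty = 262802.93 × 15.5% = 40734.45
Buyer bears: inland to port 487.00 + export clearance 70.12 + origin terminal 737.68 + freight 6772.07 + insurance 514.49 + destination terminal 281.18 + duty 40734.45 = 49596.99
Landed cost = invoice 254221.57 + 49596.99 = 303818.56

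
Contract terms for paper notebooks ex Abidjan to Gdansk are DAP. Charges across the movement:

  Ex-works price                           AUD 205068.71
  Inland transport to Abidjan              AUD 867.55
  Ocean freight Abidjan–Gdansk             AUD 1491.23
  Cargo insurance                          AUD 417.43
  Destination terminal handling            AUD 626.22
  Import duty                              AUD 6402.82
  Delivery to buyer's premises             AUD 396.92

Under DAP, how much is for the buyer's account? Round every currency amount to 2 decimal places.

DAP: the seller bears all costs to the named destination except import duty and clearance.
Seller's account: goods 205068.71 + inland to port 867.55 + freight 1491.23 + insurance 417.43 + destination terminal 626.22 + delivery 396.92 = 208868.06
Buyer's account: duty 6402.82 = 6402.82

Buyer's account: AUD 6402.82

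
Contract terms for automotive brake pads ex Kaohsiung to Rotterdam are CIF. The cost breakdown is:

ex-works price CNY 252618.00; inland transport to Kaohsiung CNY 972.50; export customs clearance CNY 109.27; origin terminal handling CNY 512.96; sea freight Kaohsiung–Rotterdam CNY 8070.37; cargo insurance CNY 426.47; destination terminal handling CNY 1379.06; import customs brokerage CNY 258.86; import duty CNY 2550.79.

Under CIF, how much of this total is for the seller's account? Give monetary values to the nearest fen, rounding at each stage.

Seller's account: CNY 262709.57

CIF: the seller pays costs through ocean freight and marine insurance to the destination port.
Seller's account: goods 252618.00 + inland to port 972.50 + export clearance 109.27 + origin terminal 512.96 + freight 8070.37 + insurance 426.47 = 262709.57
Buyer's account: destination terminal 1379.06 + brokerage 258.86 + duty 2550.79 = 4188.71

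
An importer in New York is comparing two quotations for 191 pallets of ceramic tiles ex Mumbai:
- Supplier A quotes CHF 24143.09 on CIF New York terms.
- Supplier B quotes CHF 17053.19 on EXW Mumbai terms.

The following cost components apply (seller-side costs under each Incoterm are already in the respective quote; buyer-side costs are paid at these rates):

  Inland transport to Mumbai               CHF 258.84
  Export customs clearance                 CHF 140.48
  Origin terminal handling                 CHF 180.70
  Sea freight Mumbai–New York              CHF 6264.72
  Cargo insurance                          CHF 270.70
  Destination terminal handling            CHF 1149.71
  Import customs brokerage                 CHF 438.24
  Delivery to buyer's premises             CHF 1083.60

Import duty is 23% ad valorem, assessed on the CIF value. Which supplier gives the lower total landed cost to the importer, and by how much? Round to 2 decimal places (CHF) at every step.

Supplier A is cheaper by CHF 31.41

Supplier A (CIF):
The CIF price already equals the CIF value: 24143.09
Import duty = 24143.09 × 23% = 5552.91
Buyer bears (A): 1149.71 + 438.24 + 1083.60 = 2671.55
Landed cost (A) = invoice 24143.09 + 2671.55 + duty 5552.91 = 32367.55
Supplier B (EXW):
CIF value = EXW price + inland to port + export clearance + origin terminal + freight + insurance = 17053.19 + 258.84 + 140.48 + 180.70 + 6264.72 + 270.70 = 24168.63
Import duty = 24168.63 × 23% = 5558.78
Buyer bears (B): 258.84 + 140.48 + 180.70 + 6264.72 + 270.70 + 1149.71 + 438.24 + 1083.60 = 9786.99
Landed cost (B) = invoice 17053.19 + 9786.99 + duty 5558.78 = 32398.96
Difference = |32367.55 − 32398.96| = 31.41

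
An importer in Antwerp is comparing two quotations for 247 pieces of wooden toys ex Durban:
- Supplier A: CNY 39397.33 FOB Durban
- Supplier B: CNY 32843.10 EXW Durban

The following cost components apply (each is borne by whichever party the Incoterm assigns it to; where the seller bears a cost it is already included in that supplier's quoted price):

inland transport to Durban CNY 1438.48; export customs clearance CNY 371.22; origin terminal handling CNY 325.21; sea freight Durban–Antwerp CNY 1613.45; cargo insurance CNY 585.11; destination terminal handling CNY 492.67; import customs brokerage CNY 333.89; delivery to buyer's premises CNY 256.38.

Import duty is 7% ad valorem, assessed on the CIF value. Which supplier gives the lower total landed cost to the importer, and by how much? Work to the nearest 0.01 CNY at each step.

Supplier B is cheaper by CNY 4728.67

Supplier A (FOB):
CIF value = FOB price + freight + insurance = 39397.33 + 1613.45 + 585.11 = 41595.89
Import duty = 41595.89 × 7% = 2911.71
Buyer bears (A): 1613.45 + 585.11 + 492.67 + 333.89 + 256.38 = 3281.50
Landed cost (A) = invoice 39397.33 + 3281.50 + duty 2911.71 = 45590.54
Supplier B (EXW):
CIF value = EXW price + inland to port + export clearance + origin terminal + freight + insurance = 32843.10 + 1438.48 + 371.22 + 325.21 + 1613.45 + 585.11 = 37176.57
Import duty = 37176.57 × 7% = 2602.36
Buyer bears (B): 1438.48 + 371.22 + 325.21 + 1613.45 + 585.11 + 492.67 + 333.89 + 256.38 = 5416.41
Landed cost (B) = invoice 32843.10 + 5416.41 + duty 2602.36 = 40861.87
Difference = |45590.54 − 40861.87| = 4728.67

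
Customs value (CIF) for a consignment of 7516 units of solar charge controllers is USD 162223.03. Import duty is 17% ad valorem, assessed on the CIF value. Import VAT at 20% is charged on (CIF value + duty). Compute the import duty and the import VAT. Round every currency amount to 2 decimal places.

Import duty = 162223.03 × 17% = 27577.92
VAT base = CIF + duty = 162223.03 + 27577.92 = 189800.95
Import VAT = 189800.95 × 20% = 37960.19

Import duty: USD 27577.92; import VAT: USD 37960.19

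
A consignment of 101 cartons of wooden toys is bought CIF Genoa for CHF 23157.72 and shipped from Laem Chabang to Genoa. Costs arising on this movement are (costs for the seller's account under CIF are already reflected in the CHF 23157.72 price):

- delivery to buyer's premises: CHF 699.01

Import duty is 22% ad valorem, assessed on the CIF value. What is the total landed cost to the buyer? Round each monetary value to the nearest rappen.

Total landed cost: CHF 28951.43

CIF: the seller pays costs through ocean freight and marine insurance to the destination port.
The CIF price already equals the CIF value: 23157.72
Import duty = 23157.72 × 22% = 5094.70
Buyer bears: delivery 699.01 + duty 5094.70 = 5793.71
Landed cost = invoice 23157.72 + 5793.71 = 28951.43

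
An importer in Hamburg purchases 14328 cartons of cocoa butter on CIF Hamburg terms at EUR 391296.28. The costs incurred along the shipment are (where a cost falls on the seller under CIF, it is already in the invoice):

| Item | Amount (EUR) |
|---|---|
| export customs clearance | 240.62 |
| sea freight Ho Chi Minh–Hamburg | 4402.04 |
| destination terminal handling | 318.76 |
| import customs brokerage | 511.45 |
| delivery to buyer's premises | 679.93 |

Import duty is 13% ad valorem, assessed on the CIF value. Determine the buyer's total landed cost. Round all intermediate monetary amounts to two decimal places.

CIF: the seller pays costs through ocean freight and marine insurance to the destination port.
Already in the invoice (seller's account under CIF): export clearance, freight — exclude.
The CIF price already equals the CIF value: 391296.28
Import duty = 391296.28 × 13% = 50868.52
Buyer bears: destination terminal 318.76 + brokerage 511.45 + delivery 679.93 + duty 50868.52 = 52378.66
Landed cost = invoice 391296.28 + 52378.66 = 443674.94

Total landed cost: EUR 443674.94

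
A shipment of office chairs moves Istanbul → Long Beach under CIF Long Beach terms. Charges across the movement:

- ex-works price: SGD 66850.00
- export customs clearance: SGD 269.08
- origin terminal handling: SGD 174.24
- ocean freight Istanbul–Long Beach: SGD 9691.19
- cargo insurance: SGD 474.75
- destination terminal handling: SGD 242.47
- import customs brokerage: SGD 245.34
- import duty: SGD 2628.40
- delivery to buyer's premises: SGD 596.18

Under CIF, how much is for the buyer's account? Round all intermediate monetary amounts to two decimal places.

Buyer's account: SGD 3712.39

CIF: the seller pays costs through ocean freight and marine insurance to the destination port.
Seller's account: goods 66850.00 + export clearance 269.08 + origin terminal 174.24 + freight 9691.19 + insurance 474.75 = 77459.26
Buyer's account: destination terminal 242.47 + brokerage 245.34 + duty 2628.40 + delivery 596.18 = 3712.39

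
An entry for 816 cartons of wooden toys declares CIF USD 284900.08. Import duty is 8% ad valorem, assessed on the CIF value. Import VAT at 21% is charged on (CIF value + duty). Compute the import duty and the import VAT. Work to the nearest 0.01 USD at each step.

Import duty = 284900.08 × 8% = 22792.01
VAT base = CIF + duty = 284900.08 + 22792.01 = 307692.09
Import VAT = 307692.09 × 21% = 64615.34

Import duty: USD 22792.01; import VAT: USD 64615.34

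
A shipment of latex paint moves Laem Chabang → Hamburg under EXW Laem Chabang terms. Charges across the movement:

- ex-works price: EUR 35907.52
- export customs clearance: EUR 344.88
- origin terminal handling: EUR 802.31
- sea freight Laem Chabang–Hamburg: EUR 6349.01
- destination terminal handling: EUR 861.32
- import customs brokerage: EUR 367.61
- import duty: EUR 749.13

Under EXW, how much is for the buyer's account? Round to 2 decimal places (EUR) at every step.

Buyer's account: EUR 9474.26

EXW: the seller makes goods available at their premises; the buyer bears all onward costs.
Seller's account: goods 35907.52 = 35907.52
Buyer's account: export clearance 344.88 + origin terminal 802.31 + freight 6349.01 + destination terminal 861.32 + brokerage 367.61 + duty 749.13 = 9474.26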